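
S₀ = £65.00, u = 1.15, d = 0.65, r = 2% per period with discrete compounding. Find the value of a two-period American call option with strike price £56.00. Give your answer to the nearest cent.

£15.77

Risk-neutral probability p = (1 + 0.02 − 0.65)/(1.15 − 0.65) = 0.3700/0.5000 = 0.7400
Terminal stock prices: S_uu = 85.96, S_ud = 48.59, S_dd = 27.46
Terminal payoffs (S − K): max(29.96, 0) = 29.96, max(-7.413, 0) = 0, max(-28.54, 0) = 0
Node u (S = 74.75): continuation = 1/1.02·[0.7400·29.9625 + 0.2600·0.0000] = 21.7375; exercise value = 18.7500 ≤ continuation, so V_u = 21.7375
Node d (S = 42.25): continuation = 1/1.02·[0.7400·0.0000 + 0.2600·0.0000] = 0.0000; exercise value = 0.0000 ≤ continuation, so V_d = 0.0000
Node 0 (S = 65): continuation = 1/1.02·[0.7400·21.7375 + 0.2600·0.0000] = 15.7703; exercise value = 9.0000 ≤ continuation, so V_0 = 15.7703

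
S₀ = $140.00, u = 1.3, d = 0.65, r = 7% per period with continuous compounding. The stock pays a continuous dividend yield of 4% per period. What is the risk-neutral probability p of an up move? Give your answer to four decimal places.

Per-period risk-free factor R = e^0.07 = 1.0725; dividend-adjusted growth = e^(0.07−0.04) = 1.0305.
Risk-neutral probability p = (1.0305 − 0.65)/(1.3 − 0.65) = 0.3805/0.6500 = 0.5853

p = 0.5853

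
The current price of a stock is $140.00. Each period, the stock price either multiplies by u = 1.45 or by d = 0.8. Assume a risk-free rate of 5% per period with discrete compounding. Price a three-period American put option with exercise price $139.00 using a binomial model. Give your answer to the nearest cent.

Risk-neutral probability p = (1 + 0.05 − 0.8)/(1.45 − 0.8) = 0.2500/0.6500 = 0.3846
Terminal stock prices: S_uuu = 426.8, S_uud = 235.5, S_udd = 129.9, S_ddd = 71.68
Terminal payoffs (K − S): max(-287.8, 0) = 0, max(-96.48, 0) = 0, max(9.08, 0) = 9.08, max(67.32, 0) = 67.32
Node uu (S = 294.4): continuation = 1/1.05·[0.3846·0.0000 + 0.6154·0.0000] = 0.0000; exercise value = 0.0000 ≤ continuation, so V_uu = 0.0000
Node ud (S = 162.4): continuation = 1/1.05·[0.3846·0.0000 + 0.6154·9.0800] = 5.3216; exercise value = 0.0000 ≤ continuation, so V_ud = 5.3216
Node dd (S = 89.6): continuation = 1/1.05·[0.3846·9.0800 + 0.6154·67.3200] = 42.7810; exercise value = 49.4000 > continuation, so V_dd = 49.4000 (exercise)
Node u (S = 203): continuation = 1/1.05·[0.3846·0.0000 + 0.6154·5.3216] = 3.1189; exercise value = 0.0000 ≤ continuation, so V_u = 3.1189
Node d (S = 112): continuation = 1/1.05·[0.3846·5.3216 + 0.6154·49.4000] = 30.9017; exercise value = 27.0000 ≤ continuation, so V_d = 30.9017
Node 0 (S = 140): continuation = 1/1.05·[0.3846·3.1189 + 0.6154·30.9017] = 19.2533; exercise value = 0.0000 ≤ continuation, so V_0 = 19.2533

$19.25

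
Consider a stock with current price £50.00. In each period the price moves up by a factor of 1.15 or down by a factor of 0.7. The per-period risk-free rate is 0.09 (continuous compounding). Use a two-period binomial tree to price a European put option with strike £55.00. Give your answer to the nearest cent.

£3.07

Risk-neutral probability p = (e^0.09 − 0.7)/(1.15 − 0.7) = 0.3942/0.4500 = 0.8759
Terminal stock prices: S_uu = 66.12, S_ud = 40.25, S_dd = 24.5
Terminal payoffs (K − S): max(-11.12, 0) = 0, max(14.75, 0) = 14.75, max(30.5, 0) = 30.5
Node u (S = 57.5): V_u = e^(−0.09)·[0.8759·0.0000 + 0.1241·14.7500] = 1.6724
Node d (S = 35): V_d = e^(−0.09)·[0.8759·14.7500 + 0.1241·30.5000] = 15.2662
Node 0 (S = 50): V_0 = e^(−0.09)·[0.8759·1.6724 + 0.1241·15.2662] = 3.0697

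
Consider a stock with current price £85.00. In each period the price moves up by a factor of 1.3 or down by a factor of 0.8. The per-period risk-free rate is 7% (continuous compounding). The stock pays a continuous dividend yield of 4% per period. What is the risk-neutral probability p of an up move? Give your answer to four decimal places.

Per-period risk-free factor R = e^0.07 = 1.0725; dividend-adjusted growth = e^(0.07−0.04) = 1.0305.
Risk-neutral probability p = (1.0305 − 0.8)/(1.3 − 0.8) = 0.2305/0.5000 = 0.4609

p = 0.4609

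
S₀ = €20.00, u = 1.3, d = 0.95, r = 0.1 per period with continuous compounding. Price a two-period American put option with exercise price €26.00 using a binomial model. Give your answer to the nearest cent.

€6.00

Risk-neutral probability p = (e^0.1 − 0.95)/(1.3 − 0.95) = 0.1552/0.3500 = 0.4433
Terminal stock prices: S_uu = 33.8, S_ud = 24.7, S_dd = 18.05
Terminal payoffs (K − S): max(-7.8, 0) = 0, max(1.3, 0) = 1.3, max(7.95, 0) = 7.95
Node u (S = 26): continuation = e^(−0.1)·[0.4433·0.0000 + 0.5567·1.3000] = 0.6548; exercise value = 0.0000 ≤ continuation, so V_u = 0.6548
Node d (S = 19): continuation = e^(−0.1)·[0.4433·1.3000 + 0.5567·7.9500] = 4.5258; exercise value = 7.0000 > continuation, so V_d = 7.0000 (exercise)
Node 0 (S = 20): continuation = e^(−0.1)·[0.4433·0.6548 + 0.5567·7.0000] = 3.7884; exercise value = 6.0000 > continuation, so V_0 = 6.0000 (exercise)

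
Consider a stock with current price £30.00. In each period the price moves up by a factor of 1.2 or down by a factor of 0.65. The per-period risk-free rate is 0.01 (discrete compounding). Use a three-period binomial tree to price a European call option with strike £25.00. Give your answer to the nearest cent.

Risk-neutral probability p = (1 + 0.01 − 0.65)/(1.2 − 0.65) = 0.3600/0.5500 = 0.6545
Terminal stock prices: S_uuu = 51.84, S_uud = 28.08, S_udd = 15.21, S_ddd = 8.239
Terminal payoffs (S − K): max(26.84, 0) = 26.84, max(3.08, 0) = 3.08, max(-9.79, 0) = 0, max(-16.76, 0) = 0
Node uu (S = 43.2): V_uu = 1/1.01·[0.6545·26.8400 + 0.3455·3.0800] = 18.4475
Node ud (S = 23.4): V_ud = 1/1.01·[0.6545·3.0800 + 0.3455·0.0000] = 1.9960
Node dd (S = 12.68): V_dd = 1/1.01·[0.6545·0.0000 + 0.3455·0.0000] = 0.0000
Node u (S = 36): V_u = 1/1.01·[0.6545·18.4475 + 0.3455·1.9960] = 12.6379
Node d (S = 19.5): V_d = 1/1.01·[0.6545·1.9960 + 0.3455·0.0000] = 1.2936
Node 0 (S = 30): V_0 = 1/1.01·[0.6545·12.6379 + 0.3455·1.2936] = 8.6326

£8.63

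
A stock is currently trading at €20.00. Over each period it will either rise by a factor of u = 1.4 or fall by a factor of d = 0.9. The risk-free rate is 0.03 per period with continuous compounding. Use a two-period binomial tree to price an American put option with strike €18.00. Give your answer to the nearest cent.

€0.93

Risk-neutral probability p = (e^0.03 − 0.9)/(1.4 − 0.9) = 0.1305/0.5000 = 0.2609
Terminal stock prices: S_uu = 39.2, S_ud = 25.2, S_dd = 16.2
Terminal payoffs (K − S): max(-21.2, 0) = 0, max(-7.2, 0) = 0, max(1.8, 0) = 1.8
Node u (S = 28): continuation = e^(−0.03)·[0.2609·0.0000 + 0.7391·0.0000] = 0.0000; exercise value = 0.0000 ≤ continuation, so V_u = 0.0000
Node d (S = 18): continuation = e^(−0.03)·[0.2609·0.0000 + 0.7391·1.8000] = 1.2910; exercise value = 0.0000 ≤ continuation, so V_d = 1.2910
Node 0 (S = 20): continuation = e^(−0.03)·[0.2609·0.0000 + 0.7391·1.2910] = 0.9260; exercise value = 0.0000 ≤ continuation, so V_0 = 0.9260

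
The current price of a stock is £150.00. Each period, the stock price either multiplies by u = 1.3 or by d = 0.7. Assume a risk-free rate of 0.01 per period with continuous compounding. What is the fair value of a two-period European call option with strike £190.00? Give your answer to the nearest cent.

Risk-neutral probability p = (e^0.01 − 0.7)/(1.3 − 0.7) = 0.3101/0.6000 = 0.5168
Terminal stock prices: S_uu = 253.5, S_ud = 136.5, S_dd = 73.5
Terminal payoffs (S − K): max(63.5, 0) = 63.5, max(-53.5, 0) = 0, max(-116.5, 0) = 0
Node u (S = 195): V_u = e^(−0.01)·[0.5168·63.5000 + 0.4832·0.0000] = 32.4871
Node d (S = 105): V_d = e^(−0.01)·[0.5168·0.0000 + 0.4832·0.0000] = 0.0000
Node 0 (S = 150): V_0 = e^(−0.01)·[0.5168·32.4871 + 0.4832·0.0000] = 16.6207

£16.62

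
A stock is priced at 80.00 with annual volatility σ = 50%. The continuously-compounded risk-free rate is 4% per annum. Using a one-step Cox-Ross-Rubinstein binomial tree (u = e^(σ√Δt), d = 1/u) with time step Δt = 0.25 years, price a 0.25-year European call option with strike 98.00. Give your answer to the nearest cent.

CRR parameters: u = e^(σ√Δt) = e^(0.5·√0.25) = 1.2840, d = 1/u = 0.7788
Per-period rate: rΔt = 0.04·0.25 = 0.01, so R = e^0.01 = 1.0101
Risk-neutral probability p = (e^0.01 − 0.7788)/(1.2840 − 0.7788) = 0.2312/0.5052 = 0.4577
Terminal stock prices: S_u = 102.7, S_d = 62.3
Terminal payoffs (S − K): max(4.722, 0) = 4.722, max(-35.7, 0) = 0
Node 0 (S = 80): V_0 = e^(−0.01)·[0.4577·4.7220 + 0.5423·0.0000] = 2.1398

2.14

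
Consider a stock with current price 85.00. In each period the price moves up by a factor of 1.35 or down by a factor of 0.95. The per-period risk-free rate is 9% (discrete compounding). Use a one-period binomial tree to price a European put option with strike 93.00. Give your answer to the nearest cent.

Risk-neutral probability p = (1 + 0.09 − 0.95)/(1.35 − 0.95) = 0.1400/0.4000 = 0.3500
Terminal stock prices: S_u = 114.8, S_d = 80.75
Terminal payoffs (K − S): max(-21.75, 0) = 0, max(12.25, 0) = 12.25
Node 0 (S = 85): V_0 = 1/1.09·[0.3500·0.0000 + 0.6500·12.2500] = 7.3050

7.31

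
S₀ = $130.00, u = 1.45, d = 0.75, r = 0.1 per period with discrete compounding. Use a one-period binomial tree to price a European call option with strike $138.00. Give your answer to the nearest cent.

Risk-neutral probability p = (1 + 0.1 − 0.75)/(1.45 − 0.75) = 0.3500/0.7000 = 0.5000
Terminal stock prices: S_u = 188.5, S_d = 97.5
Terminal payoffs (S − K): max(50.5, 0) = 50.5, max(-40.5, 0) = 0
Node 0 (S = 130): V_0 = 1/1.1·[0.5000·50.5000 + 0.5000·0.0000] = 22.9545

$22.95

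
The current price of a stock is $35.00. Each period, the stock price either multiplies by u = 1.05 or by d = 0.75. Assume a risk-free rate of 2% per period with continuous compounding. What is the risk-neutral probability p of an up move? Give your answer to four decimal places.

p = 0.9007

Risk-neutral probability p = (e^0.02 − 0.75)/(1.05 − 0.75) = 0.2702/0.3000 = 0.9007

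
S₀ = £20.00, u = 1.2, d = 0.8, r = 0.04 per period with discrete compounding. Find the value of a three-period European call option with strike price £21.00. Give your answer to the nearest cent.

Risk-neutral probability p = (1 + 0.04 − 0.8)/(1.2 − 0.8) = 0.2400/0.4000 = 0.6000
Terminal stock prices: S_uuu = 34.56, S_uud = 23.04, S_udd = 15.36, S_ddd = 10.24
Terminal payoffs (S − K): max(13.56, 0) = 13.56, max(2.04, 0) = 2.04, max(-5.64, 0) = 0, max(-10.76, 0) = 0
Node uu (S = 28.8): V_uu = 1/1.04·[0.6000·13.5600 + 0.4000·2.0400] = 8.6077
Node ud (S = 19.2): V_ud = 1/1.04·[0.6000·2.0400 + 0.4000·0.0000] = 1.1769
Node dd (S = 12.8): V_dd = 1/1.04·[0.6000·0.0000 + 0.4000·0.0000] = 0.0000
Node u (S = 24): V_u = 1/1.04·[0.6000·8.6077 + 0.4000·1.1769] = 5.4186
Node d (S = 16): V_d = 1/1.04·[0.6000·1.1769 + 0.4000·0.0000] = 0.6790
Node 0 (S = 20): V_0 = 1/1.04·[0.6000·5.4186 + 0.4000·0.6790] = 3.3873

£3.39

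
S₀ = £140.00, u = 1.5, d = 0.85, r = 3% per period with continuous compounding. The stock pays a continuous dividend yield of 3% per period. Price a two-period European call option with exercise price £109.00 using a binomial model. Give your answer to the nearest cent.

Per-period risk-free factor R = e^0.03 = 1.0305; dividend-adjusted growth = e^(0.03−0.03) = 1.0000.
Risk-neutral probability p = (1.0000 − 0.85)/(1.5 − 0.85) = 0.1500/0.6500 = 0.2308
Terminal stock prices: S_uu = 315, S_ud = 178.5, S_dd = 101.1
Terminal payoffs (S − K): max(206, 0) = 206, max(69.5, 0) = 69.5, max(-7.85, 0) = 0
Node u (S = 210): V_u = e^(−0.03)·[0.2308·206.0000 + 0.7692·69.5000] = 98.0150
Node d (S = 119): V_d = e^(−0.03)·[0.2308·69.5000 + 0.7692·0.0000] = 15.5645
Node 0 (S = 140): V_0 = e^(−0.03)·[0.2308·98.0150 + 0.7692·15.5645] = 33.5692

£33.57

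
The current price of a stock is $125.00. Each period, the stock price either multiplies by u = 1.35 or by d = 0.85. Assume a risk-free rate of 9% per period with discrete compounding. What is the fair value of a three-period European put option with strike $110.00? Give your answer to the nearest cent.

$3.61

Risk-neutral probability p = (1 + 0.09 − 0.85)/(1.35 − 0.85) = 0.2400/0.5000 = 0.4800
Terminal stock prices: S_uuu = 307.5, S_uud = 193.6, S_udd = 121.9, S_ddd = 76.77
Terminal payoffs (K − S): max(-197.5, 0) = 0, max(-83.64, 0) = 0, max(-11.92, 0) = 0, max(33.23, 0) = 33.23
Node uu (S = 227.8): V_uu = 1/1.09·[0.4800·0.0000 + 0.5200·0.0000] = 0.0000
Node ud (S = 143.4): V_ud = 1/1.09·[0.4800·0.0000 + 0.5200·0.0000] = 0.0000
Node dd (S = 90.31): V_dd = 1/1.09·[0.4800·0.0000 + 0.5200·33.2344] = 15.8549
Node u (S = 168.8): V_u = 1/1.09·[0.4800·0.0000 + 0.5200·0.0000] = 0.0000
Node d (S = 106.2): V_d = 1/1.09·[0.4800·0.0000 + 0.5200·15.8549] = 7.5638
Node 0 (S = 125): V_0 = 1/1.09·[0.4800·0.0000 + 0.5200·7.5638] = 3.6084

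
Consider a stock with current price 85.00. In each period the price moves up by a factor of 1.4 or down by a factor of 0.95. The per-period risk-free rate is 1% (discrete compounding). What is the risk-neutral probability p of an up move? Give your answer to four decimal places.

p = 0.1333

Risk-neutral probability p = (1 + 0.01 − 0.95)/(1.4 − 0.95) = 0.0600/0.4500 = 0.1333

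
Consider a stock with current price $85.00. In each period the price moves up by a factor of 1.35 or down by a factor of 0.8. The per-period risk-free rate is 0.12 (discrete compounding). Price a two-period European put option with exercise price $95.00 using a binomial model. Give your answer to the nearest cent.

Risk-neutral probability p = (1 + 0.12 − 0.8)/(1.35 − 0.8) = 0.3200/0.5500 = 0.5818
Terminal stock prices: S_uu = 154.9, S_ud = 91.8, S_dd = 54.4
Terminal payoffs (K − S): max(-59.91, 0) = 0, max(3.2, 0) = 3.2, max(40.6, 0) = 40.6
Node u (S = 114.8): V_u = 1/1.12·[0.5818·0.0000 + 0.4182·3.2000] = 1.1948
Node d (S = 68): V_d = 1/1.12·[0.5818·3.2000 + 0.4182·40.6000] = 16.8214
Node 0 (S = 85): V_0 = 1/1.12·[0.5818·1.1948 + 0.4182·16.8214] = 6.9014

$6.90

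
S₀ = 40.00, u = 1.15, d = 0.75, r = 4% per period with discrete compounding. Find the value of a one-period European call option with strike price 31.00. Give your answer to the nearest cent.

Risk-neutral probability p = (1 + 0.04 − 0.75)/(1.15 − 0.75) = 0.2900/0.4000 = 0.7250
Terminal stock prices: S_u = 46, S_d = 30
Terminal payoffs (S − K): max(15, 0) = 15, max(-1, 0) = 0
Node 0 (S = 40): V_0 = 1/1.04·[0.7250·15.0000 + 0.2750·0.0000] = 10.4567

10.46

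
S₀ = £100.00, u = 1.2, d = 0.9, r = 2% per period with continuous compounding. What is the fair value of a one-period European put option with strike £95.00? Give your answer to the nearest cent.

£2.94

Risk-neutral probability p = (e^0.02 − 0.9)/(1.2 − 0.9) = 0.1202/0.3000 = 0.4007
Terminal stock prices: S_u = 120, S_d = 90
Terminal payoffs (K − S): max(-25, 0) = 0, max(5, 0) = 5
Node 0 (S = 100): V_0 = e^(−0.02)·[0.4007·0.0000 + 0.5993·5.0000] = 2.9373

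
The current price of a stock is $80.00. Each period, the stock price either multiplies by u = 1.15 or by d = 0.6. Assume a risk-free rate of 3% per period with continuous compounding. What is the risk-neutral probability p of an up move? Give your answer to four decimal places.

p = 0.7826

Risk-neutral probability p = (e^0.03 − 0.6)/(1.15 − 0.6) = 0.4305/0.5500 = 0.7826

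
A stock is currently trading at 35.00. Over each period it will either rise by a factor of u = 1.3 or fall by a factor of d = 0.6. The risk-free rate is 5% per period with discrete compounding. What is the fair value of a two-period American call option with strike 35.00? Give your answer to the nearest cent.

Risk-neutral probability p = (1 + 0.05 − 0.6)/(1.3 − 0.6) = 0.4500/0.7000 = 0.6429
Terminal stock prices: S_uu = 59.15, S_ud = 27.3, S_dd = 12.6
Terminal payoffs (S − K): max(24.15, 0) = 24.15, max(-7.7, 0) = 0, max(-22.4, 0) = 0
Node u (S = 45.5): continuation = 1/1.05·[0.6429·24.1500 + 0.3571·0.0000] = 14.7857; exercise value = 10.5000 ≤ continuation, so V_u = 14.7857
Node d (S = 21): continuation = 1/1.05·[0.6429·0.0000 + 0.3571·0.0000] = 0.0000; exercise value = 0.0000 ≤ continuation, so V_d = 0.0000
Node 0 (S = 35): continuation = 1/1.05·[0.6429·14.7857 + 0.3571·0.0000] = 9.0525; exercise value = 0.0000 ≤ continuation, so V_0 = 9.0525

9.05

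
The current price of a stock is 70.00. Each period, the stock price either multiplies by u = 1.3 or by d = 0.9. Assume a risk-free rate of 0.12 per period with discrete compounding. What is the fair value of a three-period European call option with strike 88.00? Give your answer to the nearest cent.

13.16

Risk-neutral probability p = (1 + 0.12 − 0.9)/(1.3 − 0.9) = 0.2200/0.4000 = 0.5500
Terminal stock prices: S_uuu = 153.8, S_uud = 106.5, S_udd = 73.71, S_ddd = 51.03
Terminal payoffs (S − K): max(65.79, 0) = 65.79, max(18.47, 0) = 18.47, max(-14.29, 0) = 0, max(-36.97, 0) = 0
Node uu (S = 118.3): V_uu = 1/1.12·[0.5500·65.7900 + 0.4500·18.4700] = 39.7286
Node ud (S = 81.9): V_ud = 1/1.12·[0.5500·18.4700 + 0.4500·0.0000] = 9.0701
Node dd (S = 56.7): V_dd = 1/1.12·[0.5500·0.0000 + 0.4500·0.0000] = 0.0000
Node u (S = 91): V_u = 1/1.12·[0.5500·39.7286 + 0.4500·9.0701] = 23.1538
Node d (S = 63): V_d = 1/1.12·[0.5500·9.0701 + 0.4500·0.0000] = 4.4541
Node 0 (S = 70): V_0 = 1/1.12·[0.5500·23.1538 + 0.4500·4.4541] = 13.1597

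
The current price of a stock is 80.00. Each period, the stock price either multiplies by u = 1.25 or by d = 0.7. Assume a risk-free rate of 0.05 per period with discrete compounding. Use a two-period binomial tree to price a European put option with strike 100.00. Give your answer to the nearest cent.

19.89

Risk-neutral probability p = (1 + 0.05 − 0.7)/(1.25 − 0.7) = 0.3500/0.5500 = 0.6364
Terminal stock prices: S_uu = 125, S_ud = 70, S_dd = 39.2
Terminal payoffs (K − S): max(-25, 0) = 0, max(30, 0) = 30, max(60.8, 0) = 60.8
Node u (S = 100): V_u = 1/1.05·[0.6364·0.0000 + 0.3636·30.0000] = 10.3896
Node d (S = 56): V_d = 1/1.05·[0.6364·30.0000 + 0.3636·60.8000] = 39.2381
Node 0 (S = 80): V_0 = 1/1.05·[0.6364·10.3896 + 0.3636·39.2381] = 19.8857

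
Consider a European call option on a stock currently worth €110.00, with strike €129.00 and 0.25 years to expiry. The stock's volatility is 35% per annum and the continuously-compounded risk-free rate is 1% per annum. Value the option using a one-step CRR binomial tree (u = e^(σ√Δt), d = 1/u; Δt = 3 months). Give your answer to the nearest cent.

€0.94

CRR parameters: u = e^(σ√Δt) = e^(0.35·√0.25) = 1.1912, d = 1/u = 0.8395
Per-period rate: rΔt = 0.01·0.25 = 0.0025, so R = e^0.0025 = 1.0025
Risk-neutral probability p = (e^0.0025 − 0.8395)/(1.1912 − 0.8395) = 0.1630/0.3518 = 0.4635
Terminal stock prices: S_u = 131, S_d = 92.34
Terminal payoffs (S − K): max(2.037, 0) = 2.037, max(-36.66, 0) = 0
Node 0 (S = 110): V_0 = e^(−0.0025)·[0.4635·2.0371 + 0.5365·0.0000] = 0.9418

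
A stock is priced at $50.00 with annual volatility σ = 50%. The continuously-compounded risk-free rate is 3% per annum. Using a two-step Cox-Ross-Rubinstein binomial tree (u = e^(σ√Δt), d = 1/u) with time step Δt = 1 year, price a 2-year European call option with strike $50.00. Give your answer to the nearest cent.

CRR parameters: u = e^(σ√Δt) = e^(0.5·√1) = 1.6487, d = 1/u = 0.6065
Per-period rate: rΔt = 0.03·1 = 0.03, so R = e^0.03 = 1.0305
Risk-neutral probability p = (e^0.03 − 0.6065)/(1.6487 − 0.6065) = 0.4239/1.0422 = 0.4068
Terminal stock prices: S_uu = 135.9, S_ud = 50, S_dd = 18.39
Terminal payoffs (S − K): max(85.91, 0) = 85.91, max(0, 0) = 0, max(-31.61, 0) = 0
Node u (S = 82.44): V_u = e^(−0.03)·[0.4068·85.9141 + 0.5932·0.0000] = 33.9138
Node d (S = 30.33): V_d = e^(−0.03)·[0.4068·0.0000 + 0.5932·0.0000] = 0.0000
Node 0 (S = 50): V_0 = e^(−0.03)·[0.4068·33.9138 + 0.5932·0.0000] = 13.3872

$13.39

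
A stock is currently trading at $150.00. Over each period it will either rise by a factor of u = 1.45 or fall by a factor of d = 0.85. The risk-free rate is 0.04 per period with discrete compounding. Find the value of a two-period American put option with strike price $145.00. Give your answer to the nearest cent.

$15.81

Risk-neutral probability p = (1 + 0.04 − 0.85)/(1.45 − 0.85) = 0.1900/0.6000 = 0.3167
Terminal stock prices: S_uu = 315.4, S_ud = 184.9, S_dd = 108.4
Terminal payoffs (K − S): max(-170.4, 0) = 0, max(-39.88, 0) = 0, max(36.63, 0) = 36.63
Node u (S = 217.5): continuation = 1/1.04·[0.3167·0.0000 + 0.6833·0.0000] = 0.0000; exercise value = 0.0000 ≤ continuation, so V_u = 0.0000
Node d (S = 127.5): continuation = 1/1.04·[0.3167·0.0000 + 0.6833·36.6250] = 24.0645; exercise value = 17.5000 ≤ continuation, so V_d = 24.0645
Node 0 (S = 150): continuation = 1/1.04·[0.3167·0.0000 + 0.6833·24.0645] = 15.8116; exercise value = 0.0000 ≤ continuation, so V_0 = 15.8116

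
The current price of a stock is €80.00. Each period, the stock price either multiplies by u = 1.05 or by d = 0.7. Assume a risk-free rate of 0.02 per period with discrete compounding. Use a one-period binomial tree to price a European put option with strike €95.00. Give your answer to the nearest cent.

€13.14

Risk-neutral probability p = (1 + 0.02 − 0.7)/(1.05 − 0.7) = 0.3200/0.3500 = 0.9143
Terminal stock prices: S_u = 84, S_d = 56
Terminal payoffs (K − S): max(11, 0) = 11, max(39, 0) = 39
Node 0 (S = 80): V_0 = 1/1.02·[0.9143·11.0000 + 0.0857·39.0000] = 13.1373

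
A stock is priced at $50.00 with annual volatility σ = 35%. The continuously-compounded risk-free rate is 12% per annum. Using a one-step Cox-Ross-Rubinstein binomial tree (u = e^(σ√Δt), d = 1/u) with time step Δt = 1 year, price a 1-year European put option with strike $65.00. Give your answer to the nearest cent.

$10.77

CRR parameters: u = e^(σ√Δt) = e^(0.35·√1) = 1.4191, d = 1/u = 0.7047
Per-period rate: rΔt = 0.12·1 = 0.12, so R = e^0.12 = 1.1275
Risk-neutral probability p = (e^0.12 − 0.7047)/(1.4191 − 0.7047) = 0.4228/0.7144 = 0.5919
Terminal stock prices: S_u = 70.95, S_d = 35.23
Terminal payoffs (K − S): max(-5.953, 0) = 0, max(29.77, 0) = 29.77
Node 0 (S = 50): V_0 = e^(−0.12)·[0.5919·0.0000 + 0.4081·29.7656] = 10.7749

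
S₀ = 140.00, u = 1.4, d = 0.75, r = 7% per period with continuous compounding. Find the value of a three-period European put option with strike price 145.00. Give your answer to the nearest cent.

Risk-neutral probability p = (e^0.07 − 0.75)/(1.4 − 0.75) = 0.3225/0.6500 = 0.4962
Terminal stock prices: S_uuu = 384.2, S_uud = 205.8, S_udd = 110.2, S_ddd = 59.06
Terminal payoffs (K − S): max(-239.2, 0) = 0, max(-60.8, 0) = 0, max(34.75, 0) = 34.75, max(85.94, 0) = 85.94
Node uu (S = 274.4): V_uu = e^(−0.07)·[0.4962·0.0000 + 0.5038·0.0000] = 0.0000
Node ud (S = 147): V_ud = e^(−0.07)·[0.4962·0.0000 + 0.5038·34.7500] = 16.3246
Node dd (S = 78.75): V_dd = e^(−0.07)·[0.4962·34.7500 + 0.5038·85.9375] = 56.4471
Node u (S = 196): V_u = e^(−0.07)·[0.4962·0.0000 + 0.5038·16.3246] = 7.6688
Node d (S = 105): V_d = e^(−0.07)·[0.4962·16.3246 + 0.5038·56.4471] = 34.0693
Node 0 (S = 140): V_0 = e^(−0.07)·[0.4962·7.6688 + 0.5038·34.0693] = 19.5526

19.55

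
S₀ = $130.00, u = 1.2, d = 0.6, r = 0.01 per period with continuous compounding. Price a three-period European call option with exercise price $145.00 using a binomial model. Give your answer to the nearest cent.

Risk-neutral probability p = (e^0.01 − 0.6)/(1.2 − 0.6) = 0.4101/0.6000 = 0.6834
Terminal stock prices: S_uuu = 224.6, S_uud = 112.3, S_udd = 56.16, S_ddd = 28.08
Terminal payoffs (S − K): max(79.64, 0) = 79.64, max(-32.68, 0) = 0, max(-88.84, 0) = 0, max(-116.9, 0) = 0
Node uu (S = 187.2): V_uu = e^(−0.01)·[0.6834·79.6400 + 0.3166·0.0000] = 53.8858
Node ud (S = 93.6): V_ud = e^(−0.01)·[0.6834·0.0000 + 0.3166·0.0000] = 0.0000
Node dd (S = 46.8): V_dd = e^(−0.01)·[0.6834·0.0000 + 0.3166·0.0000] = 0.0000
Node u (S = 156): V_u = e^(−0.01)·[0.6834·53.8858 + 0.3166·0.0000] = 36.4600
Node d (S = 78): V_d = e^(−0.01)·[0.6834·0.0000 + 0.3166·0.0000] = 0.0000
Node 0 (S = 130): V_0 = e^(−0.01)·[0.6834·36.4600 + 0.3166·0.0000] = 24.6695

$24.67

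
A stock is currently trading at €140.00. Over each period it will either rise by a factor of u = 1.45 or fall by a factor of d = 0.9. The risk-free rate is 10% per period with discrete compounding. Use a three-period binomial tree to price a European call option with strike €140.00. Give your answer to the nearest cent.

Risk-neutral probability p = (1 + 0.1 − 0.9)/(1.45 − 0.9) = 0.2000/0.5500 = 0.3636
Terminal stock prices: S_uuu = 426.8, S_uud = 264.9, S_udd = 164.4, S_ddd = 102.1
Terminal payoffs (S − K): max(286.8, 0) = 286.8, max(124.9, 0) = 124.9, max(24.43, 0) = 24.43, max(-37.94, 0) = 0
Node uu (S = 294.4): V_uu = 1/1.1·[0.3636·286.8075 + 0.6364·124.9150] = 167.0773
Node ud (S = 182.7): V_ud = 1/1.1·[0.3636·124.9150 + 0.6364·24.4300] = 55.4273
Node dd (S = 113.4): V_dd = 1/1.1·[0.3636·24.4300 + 0.6364·0.0000] = 8.0760
Node u (S = 203): V_u = 1/1.1·[0.3636·167.0773 + 0.6364·55.4273] = 87.2975
Node d (S = 126): V_d = 1/1.1·[0.3636·55.4273 + 0.6364·8.0760] = 22.9952
Node 0 (S = 140): V_0 = 1/1.1·[0.3636·87.2975 + 0.6364·22.9952] = 42.1617

€42.16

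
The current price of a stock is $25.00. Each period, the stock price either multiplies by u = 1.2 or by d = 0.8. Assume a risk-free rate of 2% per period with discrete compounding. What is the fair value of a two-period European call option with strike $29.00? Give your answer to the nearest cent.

$2.04

Risk-neutral probability p = (1 + 0.02 − 0.8)/(1.2 − 0.8) = 0.2200/0.4000 = 0.5500
Terminal stock prices: S_uu = 36, S_ud = 24, S_dd = 16
Terminal payoffs (S − K): max(7, 0) = 7, max(-5, 0) = 0, max(-13, 0) = 0
Node u (S = 30): V_u = 1/1.02·[0.5500·7.0000 + 0.4500·0.0000] = 3.7745
Node d (S = 20): V_d = 1/1.02·[0.5500·0.0000 + 0.4500·0.0000] = 0.0000
Node 0 (S = 25): V_0 = 1/1.02·[0.5500·3.7745 + 0.4500·0.0000] = 2.0353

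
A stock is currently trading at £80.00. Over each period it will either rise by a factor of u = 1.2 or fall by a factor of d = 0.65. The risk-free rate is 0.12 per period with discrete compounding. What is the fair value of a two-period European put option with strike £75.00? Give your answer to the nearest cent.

£3.19

Risk-neutral probability p = (1 + 0.12 − 0.65)/(1.2 − 0.65) = 0.4700/0.5500 = 0.8545
Terminal stock prices: S_uu = 115.2, S_ud = 62.4, S_dd = 33.8
Terminal payoffs (K − S): max(-40.2, 0) = 0, max(12.6, 0) = 12.6, max(41.2, 0) = 41.2
Node u (S = 96): V_u = 1/1.12·[0.8545·0.0000 + 0.1455·12.6000] = 1.6364
Node d (S = 52): V_d = 1/1.12·[0.8545·12.6000 + 0.1455·41.2000] = 14.9643
Node 0 (S = 80): V_0 = 1/1.12·[0.8545·1.6364 + 0.1455·14.9643] = 3.1919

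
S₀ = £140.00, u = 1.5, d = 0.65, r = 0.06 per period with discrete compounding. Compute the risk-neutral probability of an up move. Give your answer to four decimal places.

Risk-neutral probability p = (1 + 0.06 − 0.65)/(1.5 − 0.65) = 0.4100/0.8500 = 0.4824

p = 0.4824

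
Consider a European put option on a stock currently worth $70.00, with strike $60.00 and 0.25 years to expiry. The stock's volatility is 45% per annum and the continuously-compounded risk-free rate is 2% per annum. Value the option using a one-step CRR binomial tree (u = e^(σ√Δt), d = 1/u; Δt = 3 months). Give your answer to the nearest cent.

CRR parameters: u = e^(σ√Δt) = e^(0.45·√0.25) = 1.2523, d = 1/u = 0.7985
Per-period rate: rΔt = 0.02·0.25 = 0.005, so R = e^0.005 = 1.0050
Risk-neutral probability p = (e^0.005 − 0.7985)/(1.2523 − 0.7985) = 0.2065/0.4538 = 0.4550
Terminal stock prices: S_u = 87.66, S_d = 55.9
Terminal payoffs (K − S): max(-27.66, 0) = 0, max(4.104, 0) = 4.104
Node 0 (S = 70): V_0 = e^(−0.005)·[0.4550·0.0000 + 0.5450·4.1039] = 2.2253

$2.23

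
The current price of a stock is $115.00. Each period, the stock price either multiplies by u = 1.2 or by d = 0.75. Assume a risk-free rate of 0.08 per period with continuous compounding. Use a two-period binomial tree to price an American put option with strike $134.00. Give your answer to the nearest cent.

$19.00

Risk-neutral probability p = (e^0.08 − 0.75)/(1.2 − 0.75) = 0.3333/0.4500 = 0.7406
Terminal stock prices: S_uu = 165.6, S_ud = 103.5, S_dd = 64.69
Terminal payoffs (K − S): max(-31.6, 0) = 0, max(30.5, 0) = 30.5, max(69.31, 0) = 69.31
Node u (S = 138): continuation = e^(−0.08)·[0.7406·0.0000 + 0.2594·30.5000] = 7.3024; exercise value = 0.0000 ≤ continuation, so V_u = 7.3024
Node d (S = 86.25): continuation = e^(−0.08)·[0.7406·30.5000 + 0.2594·69.3125] = 37.4476; exercise value = 47.7500 > continuation, so V_d = 47.7500 (exercise)
Node 0 (S = 115): continuation = e^(−0.08)·[0.7406·7.3024 + 0.2594·47.7500] = 16.4250; exercise value = 19.0000 > continuation, so V_0 = 19.0000 (exercise)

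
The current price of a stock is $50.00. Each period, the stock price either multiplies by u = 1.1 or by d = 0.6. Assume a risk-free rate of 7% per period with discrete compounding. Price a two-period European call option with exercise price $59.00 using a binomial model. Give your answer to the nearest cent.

$1.16

Risk-neutral probability p = (1 + 0.07 − 0.6)/(1.1 − 0.6) = 0.4700/0.5000 = 0.9400
Terminal stock prices: S_uu = 60.5, S_ud = 33, S_dd = 18
Terminal payoffs (S − K): max(1.5, 0) = 1.5, max(-26, 0) = 0, max(-41, 0) = 0
Node u (S = 55): V_u = 1/1.07·[0.9400·1.5000 + 0.0600·0.0000] = 1.3178
Node d (S = 30): V_d = 1/1.07·[0.9400·0.0000 + 0.0600·0.0000] = 0.0000
Node 0 (S = 50): V_0 = 1/1.07·[0.9400·1.3178 + 0.0600·0.0000] = 1.1577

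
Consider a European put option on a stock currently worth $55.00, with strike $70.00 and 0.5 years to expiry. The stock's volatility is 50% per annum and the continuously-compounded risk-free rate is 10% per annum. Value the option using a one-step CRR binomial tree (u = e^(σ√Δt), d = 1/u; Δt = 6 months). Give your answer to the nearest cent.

CRR parameters: u = e^(σ√Δt) = e^(0.5·√0.5) = 1.4241, d = 1/u = 0.7022
Per-period rate: rΔt = 0.1·0.5 = 0.05, so R = e^0.05 = 1.0513
Risk-neutral probability p = (e^0.05 − 0.7022)/(1.4241 − 0.7022) = 0.3491/0.7219 = 0.4835
Terminal stock prices: S_u = 78.33, S_d = 38.62
Terminal payoffs (K − S): max(-8.327, 0) = 0, max(31.38, 0) = 31.38
Node 0 (S = 55): V_0 = e^(−0.05)·[0.4835·0.0000 + 0.5165·31.3796] = 15.4159

$15.42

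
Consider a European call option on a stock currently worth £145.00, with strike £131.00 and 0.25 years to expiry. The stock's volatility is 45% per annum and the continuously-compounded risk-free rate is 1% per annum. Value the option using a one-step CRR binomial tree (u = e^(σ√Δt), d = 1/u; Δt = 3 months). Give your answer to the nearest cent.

£22.68

CRR parameters: u = e^(σ√Δt) = e^(0.45·√0.25) = 1.2523, d = 1/u = 0.7985
Per-period rate: rΔt = 0.01·0.25 = 0.0025, so R = e^0.0025 = 1.0025
Risk-neutral probability p = (e^0.0025 − 0.7985)/(1.2523 − 0.7985) = 0.2040/0.4538 = 0.4495
Terminal stock prices: S_u = 181.6, S_d = 115.8
Terminal payoffs (S − K): max(50.59, 0) = 50.59, max(-15.22, 0) = 0
Node 0 (S = 145): V_0 = e^(−0.0025)·[0.4495·50.5868 + 0.5505·0.0000] = 22.6821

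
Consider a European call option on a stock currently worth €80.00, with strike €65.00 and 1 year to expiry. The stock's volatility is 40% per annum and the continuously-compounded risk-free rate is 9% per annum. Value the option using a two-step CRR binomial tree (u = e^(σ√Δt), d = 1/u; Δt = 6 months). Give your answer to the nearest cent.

€24.89

CRR parameters: u = e^(σ√Δt) = e^(0.4·√0.5) = 1.3269, d = 1/u = 0.7536
Per-period rate: rΔt = 0.09·0.5 = 0.045, so R = e^0.045 = 1.0460
Risk-neutral probability p = (e^0.045 − 0.7536)/(1.3269 − 0.7536) = 0.2924/0.5733 = 0.5100
Terminal stock prices: S_uu = 140.9, S_ud = 80, S_dd = 45.44
Terminal payoffs (S − K): max(75.85, 0) = 75.85, max(15, 0) = 15, max(-19.56, 0) = 0
Node u (S = 106.2): V_u = e^(−0.045)·[0.5100·75.8523 + 0.4900·15.0000] = 44.0119
Node d (S = 60.29): V_d = e^(−0.045)·[0.5100·15.0000 + 0.4900·0.0000] = 7.3141
Node 0 (S = 80): V_0 = e^(−0.045)·[0.5100·44.0119 + 0.4900·7.3141] = 24.8863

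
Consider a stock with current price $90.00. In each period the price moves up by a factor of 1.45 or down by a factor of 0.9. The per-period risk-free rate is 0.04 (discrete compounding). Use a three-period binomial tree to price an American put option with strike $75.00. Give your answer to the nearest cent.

Risk-neutral probability p = (1 + 0.04 − 0.9)/(1.45 − 0.9) = 0.1400/0.5500 = 0.2545
Terminal stock prices: S_uuu = 274.4, S_uud = 170.3, S_udd = 105.7, S_ddd = 65.61
Terminal payoffs (K − S): max(-199.4, 0) = 0, max(-95.3, 0) = 0, max(-30.71, 0) = 0, max(9.39, 0) = 9.39
Node uu (S = 189.2): continuation = 1/1.04·[0.2545·0.0000 + 0.7455·0.0000] = 0.0000; exercise value = 0.0000 ≤ continuation, so V_uu = 0.0000
Node ud (S = 117.5): continuation = 1/1.04·[0.2545·0.0000 + 0.7455·0.0000] = 0.0000; exercise value = 0.0000 ≤ continuation, so V_ud = 0.0000
Node dd (S = 72.9): continuation = 1/1.04·[0.2545·0.0000 + 0.7455·9.3900] = 6.7306; exercise value = 2.1000 ≤ continuation, so V_dd = 6.7306
Node u (S = 130.5): continuation = 1/1.04·[0.2545·0.0000 + 0.7455·0.0000] = 0.0000; exercise value = 0.0000 ≤ continuation, so V_u = 0.0000
Node d (S = 81): continuation = 1/1.04·[0.2545·0.0000 + 0.7455·6.7306] = 4.8244; exercise value = 0.0000 ≤ continuation, so V_d = 4.8244
Node 0 (S = 90): continuation = 1/1.04·[0.2545·0.0000 + 0.7455·4.8244] = 3.4580; exercise value = 0.0000 ≤ continuation, so V_0 = 3.4580

$3.46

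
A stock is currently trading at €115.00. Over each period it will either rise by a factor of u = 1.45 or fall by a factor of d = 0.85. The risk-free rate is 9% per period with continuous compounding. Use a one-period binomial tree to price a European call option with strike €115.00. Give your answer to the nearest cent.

€19.25

Risk-neutral probability p = (e^0.09 − 0.85)/(1.45 − 0.85) = 0.2442/0.6000 = 0.4070
Terminal stock prices: S_u = 166.8, S_d = 97.75
Terminal payoffs (S − K): max(51.75, 0) = 51.75, max(-17.25, 0) = 0
Node 0 (S = 115): V_0 = e^(−0.09)·[0.4070·51.7500 + 0.5930·0.0000] = 19.2474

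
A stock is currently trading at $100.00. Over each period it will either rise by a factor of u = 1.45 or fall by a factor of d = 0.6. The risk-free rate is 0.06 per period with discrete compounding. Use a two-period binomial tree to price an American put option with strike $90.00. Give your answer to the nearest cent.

Risk-neutral probability p = (1 + 0.06 − 0.6)/(1.45 − 0.6) = 0.4600/0.8500 = 0.5412
Terminal stock prices: S_uu = 210.2, S_ud = 87, S_dd = 36
Terminal payoffs (K − S): max(-120.2, 0) = 0, max(3, 0) = 3, max(54, 0) = 54
Node u (S = 145): continuation = 1/1.06·[0.5412·0.0000 + 0.4588·3.0000] = 1.2986; exercise value = 0.0000 ≤ continuation, so V_u = 1.2986
Node d (S = 60): continuation = 1/1.06·[0.5412·3.0000 + 0.4588·54.0000] = 24.9057; exercise value = 30.0000 > continuation, so V_d = 30.0000 (exercise)
Node 0 (S = 100): continuation = 1/1.06·[0.5412·1.2986 + 0.4588·30.0000] = 13.6485; exercise value = 0.0000 ≤ continuation, so V_0 = 13.6485

$13.65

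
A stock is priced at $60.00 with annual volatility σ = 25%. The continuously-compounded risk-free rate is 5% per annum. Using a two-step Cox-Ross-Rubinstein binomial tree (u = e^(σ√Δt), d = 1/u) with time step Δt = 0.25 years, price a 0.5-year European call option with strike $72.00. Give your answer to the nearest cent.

CRR parameters: u = e^(σ√Δt) = e^(0.25·√0.25) = 1.1331, d = 1/u = 0.8825
Per-period rate: rΔt = 0.05·0.25 = 0.0125, so R = e^0.0125 = 1.0126
Risk-neutral probability p = (e^0.0125 − 0.8825)/(1.1331 − 0.8825) = 0.1301/0.2507 = 0.5190
Terminal stock prices: S_uu = 77.04, S_ud = 60, S_dd = 46.73
Terminal payoffs (S − K): max(5.042, 0) = 5.042, max(-12, 0) = 0, max(-25.27, 0) = 0
Node u (S = 67.99): V_u = e^(−0.0125)·[0.5190·5.0415 + 0.4810·0.0000] = 2.5839
Node d (S = 52.95): V_d = e^(−0.0125)·[0.5190·0.0000 + 0.4810·0.0000] = 0.0000
Node 0 (S = 60): V_0 = e^(−0.0125)·[0.5190·2.5839 + 0.4810·0.0000] = 1.3243

$1.32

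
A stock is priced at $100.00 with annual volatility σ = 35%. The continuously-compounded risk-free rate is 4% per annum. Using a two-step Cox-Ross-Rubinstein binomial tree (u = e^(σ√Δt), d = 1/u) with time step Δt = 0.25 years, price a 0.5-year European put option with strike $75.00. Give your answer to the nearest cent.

CRR parameters: u = e^(σ√Δt) = e^(0.35·√0.25) = 1.1912, d = 1/u = 0.8395
Per-period rate: rΔt = 0.04·0.25 = 0.01, so R = e^0.01 = 1.0101
Risk-neutral probability p = (e^0.01 − 0.8395)/(1.1912 − 0.8395) = 0.1706/0.3518 = 0.4849
Terminal stock prices: S_uu = 141.9, S_ud = 100, S_dd = 70.47
Terminal payoffs (K − S): max(-66.91, 0) = 0, max(-25, 0) = 0, max(4.531, 0) = 4.531
Node u (S = 119.1): V_u = e^(−0.01)·[0.4849·0.0000 + 0.5151·0.0000] = 0.0000
Node d (S = 83.95): V_d = e^(−0.01)·[0.4849·0.0000 + 0.5151·4.5312] = 2.3107
Node 0 (S = 100): V_0 = e^(−0.01)·[0.4849·0.0000 + 0.5151·2.3107] = 1.1783

$1.18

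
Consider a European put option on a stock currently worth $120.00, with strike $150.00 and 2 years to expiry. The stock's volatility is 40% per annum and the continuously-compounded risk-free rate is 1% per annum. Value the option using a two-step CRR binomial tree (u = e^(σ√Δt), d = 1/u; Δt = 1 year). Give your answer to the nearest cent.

CRR parameters: u = e^(σ√Δt) = e^(0.4·√1) = 1.4918, d = 1/u = 0.6703
Per-period rate: rΔt = 0.01·1 = 0.01, so R = e^0.01 = 1.0101
Risk-neutral probability p = (e^0.01 − 0.6703)/(1.4918 − 0.6703) = 0.3397/0.8215 = 0.4135
Terminal stock prices: S_uu = 267.1, S_ud = 120, S_dd = 53.92
Terminal payoffs (K − S): max(-117.1, 0) = 0, max(30, 0) = 30, max(96.08, 0) = 96.08
Node u (S = 179): V_u = e^(−0.01)·[0.4135·0.0000 + 0.5865·30.0000] = 17.4186
Node d (S = 80.44): V_d = e^(−0.01)·[0.4135·30.0000 + 0.5865·96.0805] = 68.0691
Node 0 (S = 120): V_0 = e^(−0.01)·[0.4135·17.4186 + 0.5865·68.0691] = 46.6539

$46.65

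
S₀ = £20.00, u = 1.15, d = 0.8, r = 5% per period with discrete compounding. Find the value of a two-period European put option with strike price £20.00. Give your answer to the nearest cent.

£1.13

Risk-neutral probability p = (1 + 0.05 − 0.8)/(1.15 − 0.8) = 0.2500/0.3500 = 0.7143
Terminal stock prices: S_uu = 26.45, S_ud = 18.4, S_dd = 12.8
Terminal payoffs (K − S): max(-6.45, 0) = 0, max(1.6, 0) = 1.6, max(7.2, 0) = 7.2
Node u (S = 23): V_u = 1/1.05·[0.7143·0.0000 + 0.2857·1.6000] = 0.4354
Node d (S = 16): V_d = 1/1.05·[0.7143·1.6000 + 0.2857·7.2000] = 3.0476
Node 0 (S = 20): V_0 = 1/1.05·[0.7143·0.4354 + 0.2857·3.0476] = 1.1255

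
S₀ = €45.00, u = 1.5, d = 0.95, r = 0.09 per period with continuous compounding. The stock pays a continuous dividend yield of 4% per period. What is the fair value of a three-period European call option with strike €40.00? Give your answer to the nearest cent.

€9.96

Per-period risk-free factor R = e^0.09 = 1.0942; dividend-adjusted growth = e^(0.09−0.04) = 1.0513.
Risk-neutral probability p = (1.0513 − 0.95)/(1.5 − 0.95) = 0.1013/0.5500 = 0.1841
Terminal stock prices: S_uuu = 151.9, S_uud = 96.19, S_udd = 60.92, S_ddd = 38.58
Terminal payoffs (S − K): max(111.9, 0) = 111.9, max(56.19, 0) = 56.19, max(20.92, 0) = 20.92, max(-1.418, 0) = 0
Node uu (S = 101.2): V_uu = e^(−0.09)·[0.1841·111.8750 + 0.8159·56.1875] = 60.7227
Node ud (S = 64.12): V_ud = e^(−0.09)·[0.1841·56.1875 + 0.8159·20.9187] = 25.0534
Node dd (S = 40.61): V_dd = e^(−0.09)·[0.1841·20.9187 + 0.8159·0.0000] = 3.5202
Node u (S = 67.5): V_u = e^(−0.09)·[0.1841·60.7227 + 0.8159·25.0534] = 28.8995
Node d (S = 42.75): V_d = e^(−0.09)·[0.1841·25.0534 + 0.8159·3.5202] = 6.8409
Node 0 (S = 45): V_0 = e^(−0.09)·[0.1841·28.8995 + 0.8159·6.8409] = 9.9642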